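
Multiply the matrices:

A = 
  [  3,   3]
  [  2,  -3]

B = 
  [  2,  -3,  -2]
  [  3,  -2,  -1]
A is 2×2 and B is 2×3, so AB is 2×3. Each entry is (row of A)·(column of B):
AB[1,1] = (3)(2) + (3)(3) = 15
AB[1,2] = (3)(-3) + (3)(-2) = -15
AB[1,3] = (3)(-2) + (3)(-1) = -9
AB[2,1] = (2)(2) + (-3)(3) = -5
AB[2,2] = (2)(-3) + (-3)(-2) = 0
AB[2,3] = (2)(-2) + (-3)(-1) = -1

AB = 
  [ 15, -15,  -9]
  [ -5,   0,  -1]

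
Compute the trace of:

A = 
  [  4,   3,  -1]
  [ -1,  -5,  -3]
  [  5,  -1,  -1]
-2

tr(A) = 4 + -5 + -1 = -2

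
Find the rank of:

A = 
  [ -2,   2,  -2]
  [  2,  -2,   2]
Row reduce:
R2 → R2 + (1)·R1
REF = 
  [ -2,   2,  -2]
  [  0,   0,   0]
Pivot columns: 1 → 1 pivot.

rank(A) = 1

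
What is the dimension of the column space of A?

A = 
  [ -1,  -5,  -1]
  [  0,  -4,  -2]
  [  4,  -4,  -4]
Row reduce:
R3 → R3 + (4)·R1
R3 → R3 - (6)·R2
REF = 
  [ -1,  -5,  -1]
  [  0,  -4,  -2]
  [  0,   0,   4]
Pivot columns: 1, 2, 3 → 3 pivots.
dim(Col(A)) = number of pivot columns = 3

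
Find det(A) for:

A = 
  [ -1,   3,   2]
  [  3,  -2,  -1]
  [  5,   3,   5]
Cofactor expansion along row 1:
det(A) = (-1)·((-2)(5) - (-1)(3)) - (3)·((3)(5) - (-1)(5)) + (2)·((3)(3) - (-2)(5))
  = (-1)(-7) - (3)(20) + (2)(19)
  = -15

det(A) = -15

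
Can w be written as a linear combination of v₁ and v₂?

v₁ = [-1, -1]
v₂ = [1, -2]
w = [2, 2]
Yes

Form the augmented matrix and row-reduce:
[v₁|v₂|w] = 
  [ -1,   1,   2]
  [ -1,  -2,   2]
R2 → R2 - (1)·R1
REF = 
  [ -1,   1,   2]
  [  0,  -3,   0]

No row of the form [0 0 | nonzero], so the system is consistent. Back-substitution gives c₁ = -2, c₂ = 0: w = (-2)·v₁ + (0)·v₂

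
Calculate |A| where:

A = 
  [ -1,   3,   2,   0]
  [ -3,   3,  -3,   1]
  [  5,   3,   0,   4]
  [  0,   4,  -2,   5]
-242

Cofactor expansion along row 1: det(A) = a₁₁M₁₁ - a₁₂M₁₂ + a₁₃M₁₃ - a₁₄M₁₄

M₁₁ = det[[3, -3, 1]; [3, 0, 4]; [4, -2, 5]]
  = (3)·((0)(5) - (4)(-2)) - (-3)·((3)(5) - (4)(4)) + (1)·((3)(-2) - (0)(4))
  = (3)(8) - (-3)(-1) + (1)(-6)
  = 15
M₁₂ = det[[-3, -3, 1]; [5, 0, 4]; [0, -2, 5]]
  = (-3)·((0)(5) - (4)(-2)) - (-3)·((5)(5) - (4)(0)) + (1)·((5)(-2) - (0)(0))
  = (-3)(8) - (-3)(25) + (1)(-10)
  = 41
M₁₃ = det[[-3, 3, 1]; [5, 3, 4]; [0, 4, 5]]
  = (-3)·((3)(5) - (4)(4)) - (3)·((5)(5) - (4)(0)) + (1)·((5)(4) - (3)(0))
  = (-3)(-1) - (3)(25) + (1)(20)
  = -52
M₁₄ = det[[-3, 3, -3]; [5, 3, 0]; [0, 4, -2]]
  = (-3)·((3)(-2) - (0)(4)) - (3)·((5)(-2) - (0)(0)) + (-3)·((5)(4) - (3)(0))
  = (-3)(-6) - (3)(-10) + (-3)(20)
  = -12

det(A) = (-1)(15) - (3)(41) + (2)(-52) - (0)(-12) = -242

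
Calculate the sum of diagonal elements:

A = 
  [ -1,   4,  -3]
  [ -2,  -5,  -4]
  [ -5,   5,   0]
-6

tr(A) = -1 + -5 + 0 = -6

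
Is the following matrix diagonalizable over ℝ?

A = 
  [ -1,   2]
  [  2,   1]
Yes

tr(A) = 0, det(A) = -5
Characteristic polynomial: λ² - tr(A)λ + det(A) = λ² - 5
λ² - 5 = 0  ⇒  λ = (0 ± √((0)² - 4·(-5)))/2 = (0 ± √(20))/2
  = √5,  -√5
Eigenvalues: √5, -√5  (≈ 2.236, -2.236)
The two irrational eigenvalues are distinct (simple), so each has alg. mult. = geom. mult. = 1.
Sum of geometric multiplicities equals n, so A has n independent eigenvectors.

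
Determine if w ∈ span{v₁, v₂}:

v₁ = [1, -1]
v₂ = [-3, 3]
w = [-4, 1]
No

Form the augmented matrix and row-reduce:
[v₁|v₂|w] = 
  [  1,  -3,  -4]
  [ -1,   3,   1]
R2 → R2 + (1)·R1
REF = 
  [  1,  -3,  -4]
  [  0,   0,  -3]

Row 2 reads [0 0 | -3], i.e. 0 = -3, so the system is inconsistent and w ∉ span{v₁, v₂}.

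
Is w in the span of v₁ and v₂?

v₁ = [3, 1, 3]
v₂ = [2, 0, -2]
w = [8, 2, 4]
Yes

Form the augmented matrix and row-reduce:
[v₁|v₂|w] = 
  [  3,   2,   8]
  [  1,   0,   2]
  [  3,  -2,   4]
R2 → R2 - (1/3)·R1
R3 → R3 - (1)·R1
R3 → R3 - (6)·R2
REF = 
  [   3,    2,    8]
  [   0, -2/3, -2/3]
  [   0,    0,    0]

No row of the form [0 0 | nonzero], so the system is consistent. Back-substitution gives c₁ = 2, c₂ = 1: w = (2)·v₁ + (1)·v₂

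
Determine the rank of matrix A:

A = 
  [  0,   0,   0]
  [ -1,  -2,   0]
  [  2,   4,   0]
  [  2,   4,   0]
rank(A) = 1

Row reduce:
Swap R1 ↔ R2
R3 → R3 + (2)·R1
R4 → R4 + (2)·R1
REF = 
  [ -1,  -2,   0]
  [  0,   0,   0]
  [  0,   0,   0]
  [  0,   0,   0]
Pivot columns: 1 → 1 pivot.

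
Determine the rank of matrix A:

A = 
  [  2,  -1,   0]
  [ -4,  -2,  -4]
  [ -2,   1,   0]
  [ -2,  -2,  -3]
rank(A) = 2

Row reduce:
R2 → R2 + (2)·R1
R3 → R3 + (1)·R1
R4 → R4 + (1)·R1
R4 → R4 - (3/4)·R2
REF = 
  [  2,  -1,   0]
  [  0,  -4,  -4]
  [  0,   0,   0]
  [  0,   0,   0]
Pivot columns: 1, 2 → 2 pivots.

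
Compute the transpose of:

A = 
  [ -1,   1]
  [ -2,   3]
Aᵀ = 
  [ -1,  -2]
  [  1,   3]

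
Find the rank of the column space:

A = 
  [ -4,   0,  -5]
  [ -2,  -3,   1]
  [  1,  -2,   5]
dim(Col(A)) = 3

Row reduce:
R2 → R2 - (1/2)·R1
R3 → R3 + (1/4)·R1
R3 → R3 - (2/3)·R2
REF = 
  [   -4,     0,    -5]
  [    0,    -3,   7/2]
  [    0,     0, 17/12]
Pivot columns: 1, 2, 3 → 3 pivots.
dim(Col(A)) = number of pivot columns = 3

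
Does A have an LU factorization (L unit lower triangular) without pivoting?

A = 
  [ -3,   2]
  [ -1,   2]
Yes.
A[1,1] = -3 ≠ 0, so Gaussian elimination proceeds without a row swap: multiplier ℓ₂₁ = (-1)/(-3) = 1/3, and U[2,2] = 2 - (1/3)(2) = 4/3.
L = 
  [  1,   0]
  [1/3,   1]
U = 
  [ -3,   2]
  [  0, 4/3]
Check row 2 of LU: [(1/3)(-3), (1/3)(2) + (4/3)] = [-1, 2] = row 2 of A ✓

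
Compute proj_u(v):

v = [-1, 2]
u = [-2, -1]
v·u = (-1)(-2) + (2)(-1) = 0
u·u = (-2)² + (-1)² = 5
proj_u(v) = (v·u / u·u) × u = (0/5) × u = (0) × u

proj_u(v) = [0, 0]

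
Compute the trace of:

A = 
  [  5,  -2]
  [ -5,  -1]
4

tr(A) = 5 + -1 = 4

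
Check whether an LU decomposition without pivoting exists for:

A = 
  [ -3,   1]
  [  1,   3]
Yes.
A[1,1] = -3 ≠ 0, so Gaussian elimination proceeds without a row swap: multiplier ℓ₂₁ = (1)/(-3) = -1/3, and U[2,2] = 3 - (-1/3)(1) = 10/3.
L = 
  [   1,    0]
  [-1/3,    1]
U = 
  [  -3,    1]
  [   0, 10/3]
Check row 2 of LU: [(-1/3)(-3), (-1/3)(1) + (10/3)] = [1, 3] = row 2 of A ✓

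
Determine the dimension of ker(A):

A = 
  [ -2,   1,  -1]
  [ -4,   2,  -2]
nullity(A) = 2

Row reduce:
R2 → R2 - (2)·R1
REF = 
  [ -2,   1,  -1]
  [  0,   0,   0]
Pivot columns: 1 → 1 pivot.
rank(A) = 1, so nullity(A) = 3 - 1 = 2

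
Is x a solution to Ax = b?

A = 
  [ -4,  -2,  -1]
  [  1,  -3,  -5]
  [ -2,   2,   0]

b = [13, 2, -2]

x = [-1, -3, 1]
No

Ax = [9, 3, -4] ≠ b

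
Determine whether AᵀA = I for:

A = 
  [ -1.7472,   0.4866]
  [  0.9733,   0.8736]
No

AᵀA = 
  [  4,   0.0001]
  [  0.0001,   1]
≠ I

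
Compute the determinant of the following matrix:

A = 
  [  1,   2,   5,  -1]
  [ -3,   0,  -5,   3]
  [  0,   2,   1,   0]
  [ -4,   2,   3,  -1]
Cofactor expansion along row 1: det(A) = a₁₁M₁₁ - a₁₂M₁₂ + a₁₃M₁₃ - a₁₄M₁₄

M₁₁ = det[[0, -5, 3]; [2, 1, 0]; [2, 3, -1]]
  = (0)·((1)(-1) - (0)(3)) - (-5)·((2)(-1) - (0)(2)) + (3)·((2)(3) - (1)(2))
  = (0)(-1) - (-5)(-2) + (3)(4)
  = 2
M₁₂ = det[[-3, -5, 3]; [0, 1, 0]; [-4, 3, -1]]
  = (-3)·((1)(-1) - (0)(3)) - (-5)·((0)(-1) - (0)(-4)) + (3)·((0)(3) - (1)(-4))
  = (-3)(-1) - (-5)(0) + (3)(4)
  = 15
M₁₃ = det[[-3, 0, 3]; [0, 2, 0]; [-4, 2, -1]]
  = (-3)·((2)(-1) - (0)(2)) - (0)·((0)(-1) - (0)(-4)) + (3)·((0)(2) - (2)(-4))
  = (-3)(-2) - (0)(0) + (3)(8)
  = 30
M₁₄ = det[[-3, 0, -5]; [0, 2, 1]; [-4, 2, 3]]
  = (-3)·((2)(3) - (1)(2)) - (0)·((0)(3) - (1)(-4)) + (-5)·((0)(2) - (2)(-4))
  = (-3)(4) - (0)(4) + (-5)(8)
  = -52

det(A) = (1)(2) - (2)(15) + (5)(30) - (-1)(-52) = 70

det(A) = 70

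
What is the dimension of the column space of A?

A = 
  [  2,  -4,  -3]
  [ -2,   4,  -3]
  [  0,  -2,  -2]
dim(Col(A)) = 3

Row reduce:
R2 → R2 + (1)·R1
Swap R2 ↔ R3
REF = 
  [  2,  -4,  -3]
  [  0,  -2,  -2]
  [  0,   0,  -6]
Pivot columns: 1, 2, 3 → 3 pivots.
dim(Col(A)) = number of pivot columns = 3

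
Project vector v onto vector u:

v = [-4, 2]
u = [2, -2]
v·u = (-4)(2) + (2)(-2) = -12
u·u = (2)² + (-2)² = 8
proj_u(v) = (v·u / u·u) × u = (-12/8) × u = (-3/2) × u

proj_u(v) = [-3, 3]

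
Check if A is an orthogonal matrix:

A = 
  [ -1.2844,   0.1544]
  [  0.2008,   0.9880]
No

AᵀA = 
  [  1.6900,   0.0001]
  [  0.0001,   1]
≠ I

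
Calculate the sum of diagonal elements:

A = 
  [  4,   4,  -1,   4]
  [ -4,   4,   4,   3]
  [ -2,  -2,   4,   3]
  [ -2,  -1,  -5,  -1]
11

tr(A) = 4 + 4 + 4 + -1 = 11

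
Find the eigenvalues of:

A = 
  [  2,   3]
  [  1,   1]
λ = (3 + √13)/2, (3 - √13)/2  (≈ 3.303, -0.3028)

tr(A) = 3, det(A) = -1
Characteristic polynomial: λ² - tr(A)λ + det(A) = λ² - 3λ - 1
λ² - 3λ - 1 = 0  ⇒  λ = (3 ± √((-3)² - 4·(-1)))/2 = (3 ± √(13))/2
  = (3 + √13)/2,  (3 - √13)/2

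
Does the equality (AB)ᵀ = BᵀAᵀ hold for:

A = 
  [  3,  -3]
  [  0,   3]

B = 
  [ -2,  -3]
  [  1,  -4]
Yes

(AB)ᵀ = 
  [ -9,   3]
  [  3, -12]

BᵀAᵀ = 
  [ -9,   3]
  [  3, -12]

Both sides are equal — this is the standard identity (AB)ᵀ = BᵀAᵀ, which holds for all A, B.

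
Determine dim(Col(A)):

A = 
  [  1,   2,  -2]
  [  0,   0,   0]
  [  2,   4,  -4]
dim(Col(A)) = 1

Row reduce:
R3 → R3 - (2)·R1
REF = 
  [  1,   2,  -2]
  [  0,   0,   0]
  [  0,   0,   0]
Pivot columns: 1 → 1 pivot.
dim(Col(A)) = number of pivot columns = 1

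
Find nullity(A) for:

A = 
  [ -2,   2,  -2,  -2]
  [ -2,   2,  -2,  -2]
nullity(A) = 3

Row reduce:
R2 → R2 - (1)·R1
REF = 
  [ -2,   2,  -2,  -2]
  [  0,   0,   0,   0]
Pivot columns: 1 → 1 pivot.
rank(A) = 1, so nullity(A) = 4 - 1 = 3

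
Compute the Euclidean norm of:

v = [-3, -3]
4.243

||v||₂ = √((-3)² + (-3)²) = √18 = 4.243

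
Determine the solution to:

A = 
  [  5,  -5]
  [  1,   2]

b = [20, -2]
x = [2, -2]

Row reduce the augmented matrix [A|b]:
R2 → R2 - (1/5)·R1
REF = 
  [  5,  -5,  20]
  [  0,   3,  -6]

Back-substitution:
x₂ = (-6) / 3 = -2
x₁ = (20 - (-5)(-2)) / 5 = 2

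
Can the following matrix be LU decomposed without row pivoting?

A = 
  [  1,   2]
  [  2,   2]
Yes.
A[1,1] = 1 ≠ 0, so Gaussian elimination proceeds without a row swap: multiplier ℓ₂₁ = (2)/(1) = 2, and U[2,2] = 2 - (2)(2) = -2.
L = 
  [  1,   0]
  [  2,   1]
U = 
  [  1,   2]
  [  0,  -2]
Check row 2 of LU: [(2)(1), (2)(2) + (-2)] = [2, 2] = row 2 of A ✓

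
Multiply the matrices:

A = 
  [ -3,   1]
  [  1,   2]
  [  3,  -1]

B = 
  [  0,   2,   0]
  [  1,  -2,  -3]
AB = 
  [  1,  -8,  -3]
  [  2,  -2,  -6]
  [ -1,   8,   3]

A is 3×2 and B is 2×3, so AB is 3×3. Each entry is (row of A)·(column of B):
AB[1,1] = (-3)(0) + (1)(1) = 1
AB[1,2] = (-3)(2) + (1)(-2) = -8
AB[1,3] = (-3)(0) + (1)(-3) = -3
AB[2,1] = (1)(0) + (2)(1) = 2
AB[2,2] = (1)(2) + (2)(-2) = -2
AB[2,3] = (1)(0) + (2)(-3) = -6
AB[3,1] = (3)(0) + (-1)(1) = -1
AB[3,2] = (3)(2) + (-1)(-2) = 8
AB[3,3] = (3)(0) + (-1)(-3) = 3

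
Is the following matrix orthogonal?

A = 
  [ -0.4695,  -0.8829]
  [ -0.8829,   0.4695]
Yes

AᵀA = 
  [  0.9999,   0]
  [  0,   0.9999]
≈ I (equal to I up to the 4-dp rounding of the entries)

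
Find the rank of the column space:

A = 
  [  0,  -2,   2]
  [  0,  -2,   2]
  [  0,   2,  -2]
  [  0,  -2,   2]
Row reduce:
R2 → R2 - (1)·R1
R3 → R3 + (1)·R1
R4 → R4 - (1)·R1
REF = 
  [  0,  -2,   2]
  [  0,   0,   0]
  [  0,   0,   0]
  [  0,   0,   0]
Pivot columns: 2 → 1 pivot.
dim(Col(A)) = number of pivot columns = 1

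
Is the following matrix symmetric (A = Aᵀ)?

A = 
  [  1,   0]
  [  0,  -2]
Yes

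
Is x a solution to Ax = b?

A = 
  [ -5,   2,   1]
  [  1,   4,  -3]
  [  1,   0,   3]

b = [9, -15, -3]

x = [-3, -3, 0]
Yes

Ax = [9, -15, -3] = b ✓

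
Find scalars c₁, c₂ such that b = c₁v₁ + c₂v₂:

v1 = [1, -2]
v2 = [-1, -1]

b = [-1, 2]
c1 = -1, c2 = 0

b = -1·v1 + 0·v2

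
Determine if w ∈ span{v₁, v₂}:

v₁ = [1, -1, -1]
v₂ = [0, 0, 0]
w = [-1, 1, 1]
Yes

Form the augmented matrix and row-reduce:
[v₁|v₂|w] = 
  [  1,   0,  -1]
  [ -1,   0,   1]
  [ -1,   0,   1]
R2 → R2 + (1)·R1
R3 → R3 + (1)·R1
REF = 
  [  1,   0,  -1]
  [  0,   0,   0]
  [  0,   0,   0]

No row of the form [0 0 | nonzero], so the system is consistent. Back-substitution gives c₁ = -1, c₂ = 0: w = (-1)·v₁ + (0)·v₂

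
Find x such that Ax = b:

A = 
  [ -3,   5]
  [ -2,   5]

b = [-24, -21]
x = [3, -3]

Row reduce the augmented matrix [A|b]:
R2 → R2 - (2/3)·R1
REF = 
  [ -3,   5, -24]
  [  0, 5/3,  -5]

Back-substitution:
x₂ = (-5) / (5/3) = -3
x₁ = (-24 - (5)(-3)) / (-3) = 3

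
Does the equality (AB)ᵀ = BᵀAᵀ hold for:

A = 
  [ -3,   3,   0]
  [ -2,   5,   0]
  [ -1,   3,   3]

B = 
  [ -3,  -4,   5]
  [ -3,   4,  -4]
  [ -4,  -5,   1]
Yes

(AB)ᵀ = 
  [  0,  -9, -18]
  [ 24,  28,   1]
  [-27, -30, -14]

BᵀAᵀ = 
  [  0,  -9, -18]
  [ 24,  28,   1]
  [-27, -30, -14]

Both sides are equal — this is the standard identity (AB)ᵀ = BᵀAᵀ, which holds for all A, B.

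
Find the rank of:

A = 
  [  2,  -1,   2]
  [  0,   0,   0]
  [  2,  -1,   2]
rank(A) = 1

Row reduce:
R3 → R3 - (1)·R1
REF = 
  [  2,  -1,   2]
  [  0,   0,   0]
  [  0,   0,   0]
Pivot columns: 1 → 1 pivot.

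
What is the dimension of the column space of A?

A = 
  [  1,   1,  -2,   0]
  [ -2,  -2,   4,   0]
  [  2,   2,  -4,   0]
Row reduce:
R2 → R2 + (2)·R1
R3 → R3 - (2)·R1
REF = 
  [  1,   1,  -2,   0]
  [  0,   0,   0,   0]
  [  0,   0,   0,   0]
Pivot columns: 1 → 1 pivot.
dim(Col(A)) = number of pivot columns = 1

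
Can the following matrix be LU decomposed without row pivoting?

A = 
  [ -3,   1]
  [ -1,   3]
Yes.
A[1,1] = -3 ≠ 0, so Gaussian elimination proceeds without a row swap: multiplier ℓ₂₁ = (-1)/(-3) = 1/3, and U[2,2] = 3 - (1/3)(1) = 8/3.
L = 
  [  1,   0]
  [1/3,   1]
U = 
  [ -3,   1]
  [  0, 8/3]
Check row 2 of LU: [(1/3)(-3), (1/3)(1) + (8/3)] = [-1, 3] = row 2 of A ✓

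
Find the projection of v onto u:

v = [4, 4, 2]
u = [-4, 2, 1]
v·u = (4)(-4) + (4)(2) + (2)(1) = -6
u·u = (-4)² + (2)² + (1)² = 21
proj_u(v) = (v·u / u·u) × u = (-6/21) × u = (-2/7) × u

proj_u(v) = [8/7, -4/7, -2/7]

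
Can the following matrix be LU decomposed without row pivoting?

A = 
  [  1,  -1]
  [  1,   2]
Yes.
A[1,1] = 1 ≠ 0, so Gaussian elimination proceeds without a row swap: multiplier ℓ₂₁ = (1)/(1) = 1, and U[2,2] = 2 - (1)(-1) = 3.
L = 
  [  1,   0]
  [  1,   1]
U = 
  [  1,  -1]
  [  0,   3]
Check row 2 of LU: [(1)(1), (1)(-1) + 3] = [1, 2] = row 2 of A ✓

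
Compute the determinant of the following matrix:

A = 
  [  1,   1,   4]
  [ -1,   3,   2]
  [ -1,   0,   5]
30

Cofactor expansion along row 1:
det(A) = (1)·((3)(5) - (2)(0)) - (1)·((-1)(5) - (2)(-1)) + (4)·((-1)(0) - (3)(-1))
  = (1)(15) - (1)(-3) + (4)(3)
  = 30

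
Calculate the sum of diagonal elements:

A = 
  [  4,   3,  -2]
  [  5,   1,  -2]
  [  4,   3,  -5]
0

tr(A) = 4 + 1 + -5 = 0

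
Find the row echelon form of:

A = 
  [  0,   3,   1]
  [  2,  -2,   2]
Row operations:
Swap R1 ↔ R2

Resulting echelon form:
REF = 
  [  2,  -2,   2]
  [  0,   3,   1]

Rank = 2 (number of non-zero pivot rows).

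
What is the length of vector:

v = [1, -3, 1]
3.317

||v||₂ = √((1)² + (-3)² + (1)²) = √11 = 3.317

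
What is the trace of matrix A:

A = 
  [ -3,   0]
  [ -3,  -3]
-6

tr(A) = -3 + -3 = -6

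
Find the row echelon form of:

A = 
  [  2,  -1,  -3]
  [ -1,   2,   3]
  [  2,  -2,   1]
Row operations:
R2 → R2 + (1/2)·R1
R3 → R3 - (1)·R1
R3 → R3 + (2/3)·R2

Resulting echelon form:
REF = 
  [  2,  -1,  -3]
  [  0, 3/2, 3/2]
  [  0,   0,   5]

Rank = 3 (number of non-zero pivot rows).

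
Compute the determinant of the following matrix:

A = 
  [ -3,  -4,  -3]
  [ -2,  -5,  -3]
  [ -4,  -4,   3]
45

Cofactor expansion along row 1:
det(A) = (-3)·((-5)(3) - (-3)(-4)) - (-4)·((-2)(3) - (-3)(-4)) + (-3)·((-2)(-4) - (-5)(-4))
  = (-3)(-27) - (-4)(-18) + (-3)(-12)
  = 45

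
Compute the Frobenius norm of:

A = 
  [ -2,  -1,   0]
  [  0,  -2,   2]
||A||_F = 3.606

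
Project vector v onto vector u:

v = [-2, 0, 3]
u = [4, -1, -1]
v·u = (-2)(4) + (0)(-1) + (3)(-1) = -11
u·u = (4)² + (-1)² + (-1)² = 18
proj_u(v) = (v·u / u·u) × u = (-11/18) × u

proj_u(v) = [-22/9, 11/18, 11/18]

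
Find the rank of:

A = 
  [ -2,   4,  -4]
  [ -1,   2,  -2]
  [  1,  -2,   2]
rank(A) = 1

Row reduce:
R2 → R2 - (1/2)·R1
R3 → R3 + (1/2)·R1
REF = 
  [ -2,   4,  -4]
  [  0,   0,   0]
  [  0,   0,   0]
Pivot columns: 1 → 1 pivot.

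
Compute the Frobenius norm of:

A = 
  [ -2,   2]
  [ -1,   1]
||A||_F = 3.162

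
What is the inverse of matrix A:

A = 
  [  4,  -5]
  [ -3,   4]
det(A) = (4)(4) - (-5)(-3) = 1
For a 2×2 matrix, A⁻¹ = (1/det(A)) · [[d, -b], [-c, a]]
    = (1) · [[4, 5], [3, 4]]

A⁻¹ = 
  [  4,   5]
  [  3,   4]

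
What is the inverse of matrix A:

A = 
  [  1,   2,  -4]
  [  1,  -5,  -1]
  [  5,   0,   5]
det(A) = (1)·((-5)(5) - (-1)(0)) - (2)·((1)(5) - (-1)(5)) + (-4)·((1)(0) - (-5)(5))
  = (1)(-25) - (2)(10) + (-4)(25)
  = -145
det(A) = -145 ≠ 0, so A is invertible.

Cofactors Cᵢⱼ = (-1)ⁱ⁺ʲ·Mᵢⱼ:
C = 
  [-25, -10,  25]
  [-10,  25,  10]
  [-22,  -3,  -7]

adj(A) = Cᵀ:
adj(A) = 
  [-25, -10, -22]
  [-10,  25,  -3]
  [ 25,  10,  -7]

A⁻¹ = (-1/145) · adj(A):
A⁻¹ = 
  [  5/29,   2/29, 22/145]
  [  2/29,  -5/29,  3/145]
  [ -5/29,  -2/29,  7/145]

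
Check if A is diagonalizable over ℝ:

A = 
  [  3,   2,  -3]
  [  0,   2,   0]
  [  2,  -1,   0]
No

Characteristic polynomial: det(λI - A) = λ³ - 5λ² + 12λ - 12
Testing integer divisors of the constant term: p(2) = 0, so (λ - 2) is a factor:
p(λ) = (λ - 2)(λ² - 3λ + 6)
λ² - 3λ + 6 = 0  ⇒  λ = (3 ± √((-3)² - 4·(6)))/2 = (3 ± √(-15))/2
  = (3 + i√15)/2,  (3 - i√15)/2
Eigenvalues: 2, (3 + i√15)/2, (3 - i√15)/2  (≈ 2, 1.5 + 1.936i, 1.5 - 1.936i)
Has complex eigenvalues (not diagonalizable over ℝ).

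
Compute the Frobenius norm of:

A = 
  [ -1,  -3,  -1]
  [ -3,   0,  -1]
||A||_F = 4.583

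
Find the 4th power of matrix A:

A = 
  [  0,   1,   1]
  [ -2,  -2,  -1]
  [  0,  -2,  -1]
A^4 = 
  [-20, -20,  -6]
  [ 12,   6,  -1]
  [ 28,  26,   7]

A² = A·A:
A²[1,1] = (0)(0) + (1)(-2) + (1)(0) = -2
A²[1,2] = (0)(1) + (1)(-2) + (1)(-2) = -4
A²[1,3] = (0)(1) + (1)(-1) + (1)(-1) = -2
A²[2,1] = (-2)(0) + (-2)(-2) + (-1)(0) = 4
A²[2,2] = (-2)(1) + (-2)(-2) + (-1)(-2) = 4
A²[2,3] = (-2)(1) + (-2)(-1) + (-1)(-1) = 1
A²[3,1] = (0)(0) + (-2)(-2) + (-1)(0) = 4
A²[3,2] = (0)(1) + (-2)(-2) + (-1)(-2) = 6
A²[3,3] = (0)(1) + (-2)(-1) + (-1)(-1) = 3
A² = 
  [ -2,  -4,  -2]
  [  4,   4,   1]
  [  4,   6,   3]

A^3 = A^2·A:
A^3[1,1] = (-2)(0) + (-4)(-2) + (-2)(0) = 8
A^3[1,2] = (-2)(1) + (-4)(-2) + (-2)(-2) = 10
A^3[1,3] = (-2)(1) + (-4)(-1) + (-2)(-1) = 4
A^3[2,1] = (4)(0) + (4)(-2) + (1)(0) = -8
A^3[2,2] = (4)(1) + (4)(-2) + (1)(-2) = -6
A^3[2,3] = (4)(1) + (4)(-1) + (1)(-1) = -1
A^3[3,1] = (4)(0) + (6)(-2) + (3)(0) = -12
A^3[3,2] = (4)(1) + (6)(-2) + (3)(-2) = -14
A^3[3,3] = (4)(1) + (6)(-1) + (3)(-1) = -5
A^3 = 
  [  8,  10,   4]
  [ -8,  -6,  -1]
  [-12, -14,  -5]

A^4 = A^3·A:
A^4[1,1] = (8)(0) + (10)(-2) + (4)(0) = -20
A^4[1,2] = (8)(1) + (10)(-2) + (4)(-2) = -20
A^4[1,3] = (8)(1) + (10)(-1) + (4)(-1) = -6
A^4[2,1] = (-8)(0) + (-6)(-2) + (-1)(0) = 12
A^4[2,2] = (-8)(1) + (-6)(-2) + (-1)(-2) = 6
A^4[2,3] = (-8)(1) + (-6)(-1) + (-1)(-1) = -1
A^4[3,1] = (-12)(0) + (-14)(-2) + (-5)(0) = 28
A^4[3,2] = (-12)(1) + (-14)(-2) + (-5)(-2) = 26
A^4[3,3] = (-12)(1) + (-14)(-1) + (-5)(-1) = 7
A^4 = 
  [-20, -20,  -6]
  [ 12,   6,  -1]
  [ 28,  26,   7]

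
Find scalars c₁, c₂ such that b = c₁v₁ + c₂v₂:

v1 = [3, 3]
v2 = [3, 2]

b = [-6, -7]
c1 = -3, c2 = 1

b = -3·v1 + 1·v2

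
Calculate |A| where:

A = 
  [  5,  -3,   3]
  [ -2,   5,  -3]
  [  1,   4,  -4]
-46

Cofactor expansion along row 1:
det(A) = (5)·((5)(-4) - (-3)(4)) - (-3)·((-2)(-4) - (-3)(1)) + (3)·((-2)(4) - (5)(1))
  = (5)(-8) - (-3)(11) + (3)(-13)
  = -46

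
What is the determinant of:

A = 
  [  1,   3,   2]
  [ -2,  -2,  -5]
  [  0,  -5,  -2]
Cofactor expansion along row 1:
det(A) = (1)·((-2)(-2) - (-5)(-5)) - (3)·((-2)(-2) - (-5)(0)) + (2)·((-2)(-5) - (-2)(0))
  = (1)(-21) - (3)(4) + (2)(10)
  = -13

det(A) = -13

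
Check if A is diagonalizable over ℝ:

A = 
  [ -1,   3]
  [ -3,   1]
No

tr(A) = 0, det(A) = 8
Characteristic polynomial: λ² - tr(A)λ + det(A) = λ² + 8
λ² + 8 = 0  ⇒  λ = (0 ± √((0)² - 4·(8)))/2 = (0 ± √(-32))/2
  = 2i√2,  -2i√2
Eigenvalues: 2i√2, -2i√2  (≈ 0 + 2.828i, 0 - 2.828i)
Has complex eigenvalues (not diagonalizable over ℝ).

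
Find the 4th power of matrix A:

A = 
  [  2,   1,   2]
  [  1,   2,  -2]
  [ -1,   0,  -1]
A² = A·A:
A²[1,1] = (2)(2) + (1)(1) + (2)(-1) = 3
A²[1,2] = (2)(1) + (1)(2) + (2)(0) = 4
A²[1,3] = (2)(2) + (1)(-2) + (2)(-1) = 0
A²[2,1] = (1)(2) + (2)(1) + (-2)(-1) = 6
A²[2,2] = (1)(1) + (2)(2) + (-2)(0) = 5
A²[2,3] = (1)(2) + (2)(-2) + (-2)(-1) = 0
A²[3,1] = (-1)(2) + (0)(1) + (-1)(-1) = -1
A²[3,2] = (-1)(1) + (0)(2) + (-1)(0) = -1
A²[3,3] = (-1)(2) + (0)(-2) + (-1)(-1) = -1
A² = 
  [  3,   4,   0]
  [  6,   5,   0]
  [ -1,  -1,  -1]

A^3 = A^2·A:
A^3[1,1] = (3)(2) + (4)(1) + (0)(-1) = 10
A^3[1,2] = (3)(1) + (4)(2) + (0)(0) = 11
A^3[1,3] = (3)(2) + (4)(-2) + (0)(-1) = -2
A^3[2,1] = (6)(2) + (5)(1) + (0)(-1) = 17
A^3[2,2] = (6)(1) + (5)(2) + (0)(0) = 16
A^3[2,3] = (6)(2) + (5)(-2) + (0)(-1) = 2
A^3[3,1] = (-1)(2) + (-1)(1) + (-1)(-1) = -2
A^3[3,2] = (-1)(1) + (-1)(2) + (-1)(0) = -3
A^3[3,3] = (-1)(2) + (-1)(-2) + (-1)(-1) = 1
A^3 = 
  [ 10,  11,  -2]
  [ 17,  16,   2]
  [ -2,  -3,   1]

A^4 = A^3·A:
A^4[1,1] = (10)(2) + (11)(1) + (-2)(-1) = 33
A^4[1,2] = (10)(1) + (11)(2) + (-2)(0) = 32
A^4[1,3] = (10)(2) + (11)(-2) + (-2)(-1) = 0
A^4[2,1] = (17)(2) + (16)(1) + (2)(-1) = 48
A^4[2,2] = (17)(1) + (16)(2) + (2)(0) = 49
A^4[2,3] = (17)(2) + (16)(-2) + (2)(-1) = 0
A^4[3,1] = (-2)(2) + (-3)(1) + (1)(-1) = -8
A^4[3,2] = (-2)(1) + (-3)(2) + (1)(0) = -8
A^4[3,3] = (-2)(2) + (-3)(-2) + (1)(-1) = 1
A^4 = 
  [ 33,  32,   0]
  [ 48,  49,   0]
  [ -8,  -8,   1]

Therefore
A^4 = 
  [ 33,  32,   0]
  [ 48,  49,   0]
  [ -8,  -8,   1]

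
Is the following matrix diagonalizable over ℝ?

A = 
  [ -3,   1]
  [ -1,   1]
Yes

tr(A) = -2, det(A) = -2
Characteristic polynomial: λ² - tr(A)λ + det(A) = λ² + 2λ - 2
λ² + 2λ - 2 = 0  ⇒  λ = (-2 ± √((2)² - 4·(-2)))/2 = (-2 ± √(12))/2
  = -1 + √3,  -1 - √3
Eigenvalues: -1 + √3, -1 - √3  (≈ 0.7321, -2.732)
The two irrational eigenvalues are distinct (simple), so each has alg. mult. = geom. mult. = 1.
Sum of geometric multiplicities equals n, so A has n independent eigenvectors.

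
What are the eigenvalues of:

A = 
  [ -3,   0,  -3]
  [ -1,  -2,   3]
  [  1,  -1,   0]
Characteristic polynomial: det(λI - A) = λ³ + 5λ² + 12λ + 18
Testing integer divisors of the constant term: p(-3) = 0, so (λ + 3) is a factor:
p(λ) = (λ + 3)(λ² + 2λ + 6)
λ² + 2λ + 6 = 0  ⇒  λ = (-2 ± √((2)² - 4·(6)))/2 = (-2 ± √(-20))/2
  = -1 + i√5,  -1 - i√5

λ = -3, -1 + i√5, -1 - i√5  (≈ -3, -1 + 2.236i, -1 - 2.236i)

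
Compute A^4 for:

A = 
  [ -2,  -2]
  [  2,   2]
A² = A·A:
A²[1,1] = (-2)(-2) + (-2)(2) = 0
A²[1,2] = (-2)(-2) + (-2)(2) = 0
A²[2,1] = (2)(-2) + (2)(2) = 0
A²[2,2] = (2)(-2) + (2)(2) = 0
A² = 
  [  0,   0]
  [  0,   0]

A^3 = A^2·A:
A^3[1,1] = (0)(-2) + (0)(2) = 0
A^3[1,2] = (0)(-2) + (0)(2) = 0
A^3[2,1] = (0)(-2) + (0)(2) = 0
A^3[2,2] = (0)(-2) + (0)(2) = 0
A^3 = 
  [  0,   0]
  [  0,   0]

A^4 = A^3·A:
A^4[1,1] = (0)(-2) + (0)(2) = 0
A^4[1,2] = (0)(-2) + (0)(2) = 0
A^4[2,1] = (0)(-2) + (0)(2) = 0
A^4[2,2] = (0)(-2) + (0)(2) = 0
A^4 = 
  [  0,   0]
  [  0,   0]

Therefore
A^4 = 
  [  0,   0]
  [  0,   0]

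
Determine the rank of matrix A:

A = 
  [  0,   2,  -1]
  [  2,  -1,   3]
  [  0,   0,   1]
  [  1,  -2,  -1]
rank(A) = 3

Row reduce:
Swap R1 ↔ R2
R4 → R4 - (1/2)·R1
R4 → R4 + (3/4)·R2
R4 → R4 + (13/4)·R3
REF = 
  [  2,  -1,   3]
  [  0,   2,  -1]
  [  0,   0,   1]
  [  0,   0,   0]
Pivot columns: 1, 2, 3 → 3 pivots.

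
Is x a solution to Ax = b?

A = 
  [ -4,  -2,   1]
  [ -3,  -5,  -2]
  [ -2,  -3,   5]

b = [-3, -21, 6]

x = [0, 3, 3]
Yes

Ax = [-3, -21, 6] = b ✓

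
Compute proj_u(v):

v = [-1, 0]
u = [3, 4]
proj_u(v) = [-9/25, -12/25]

v·u = (-1)(3) + (0)(4) = -3
u·u = (3)² + (4)² = 25
proj_u(v) = (v·u / u·u) × u = (-3/25) × u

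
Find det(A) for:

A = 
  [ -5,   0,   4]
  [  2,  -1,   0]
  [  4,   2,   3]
Cofactor expansion along row 1:
det(A) = (-5)·((-1)(3) - (0)(2)) - (0)·((2)(3) - (0)(4)) + (4)·((2)(2) - (-1)(4))
  = (-5)(-3) - (0)(6) + (4)(8)
  = 47

det(A) = 47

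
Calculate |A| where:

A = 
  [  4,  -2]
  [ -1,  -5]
-22

For a 2×2 matrix, det = ad - bc = (4)(-5) - (-2)(-1) = -22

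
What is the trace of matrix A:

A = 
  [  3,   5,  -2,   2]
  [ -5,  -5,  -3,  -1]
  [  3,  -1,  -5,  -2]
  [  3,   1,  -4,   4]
-3

tr(A) = 3 + -5 + -5 + 4 = -3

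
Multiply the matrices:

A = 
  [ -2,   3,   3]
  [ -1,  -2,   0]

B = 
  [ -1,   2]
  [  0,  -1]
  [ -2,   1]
AB = 
  [ -4,  -4]
  [  1,   0]

A is 2×3 and B is 3×2, so AB is 2×2. Each entry is (row of A)·(column of B):
AB[1,1] = (-2)(-1) + (3)(0) + (3)(-2) = -4
AB[1,2] = (-2)(2) + (3)(-1) + (3)(1) = -4
AB[2,1] = (-1)(-1) + (-2)(0) + (0)(-2) = 1
AB[2,2] = (-1)(2) + (-2)(-1) + (0)(1) = 0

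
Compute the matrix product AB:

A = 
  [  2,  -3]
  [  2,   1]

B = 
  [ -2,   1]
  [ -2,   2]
A is 2×2 and B is 2×2, so AB is 2×2. Each entry is (row of A)·(column of B):
AB[1,1] = (2)(-2) + (-3)(-2) = 2
AB[1,2] = (2)(1) + (-3)(2) = -4
AB[2,1] = (2)(-2) + (1)(-2) = -6
AB[2,2] = (2)(1) + (1)(2) = 4

AB = 
  [  2,  -4]
  [ -6,   4]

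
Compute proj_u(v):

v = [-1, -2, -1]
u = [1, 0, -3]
proj_u(v) = [1/5, 0, -3/5]

v·u = (-1)(1) + (-2)(0) + (-1)(-3) = 2
u·u = (1)² + (0)² + (-3)² = 10
proj_u(v) = (v·u / u·u) × u = (2/10) × u = (1/5) × u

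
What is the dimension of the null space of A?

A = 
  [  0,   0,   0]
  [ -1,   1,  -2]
nullity(A) = 2

Row reduce:
Swap R1 ↔ R2
REF = 
  [ -1,   1,  -2]
  [  0,   0,   0]
Pivot columns: 1 → 1 pivot.
rank(A) = 1, so nullity(A) = 3 - 1 = 2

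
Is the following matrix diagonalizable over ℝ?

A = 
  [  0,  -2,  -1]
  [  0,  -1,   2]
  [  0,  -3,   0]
No

Characteristic polynomial: det(λI - A) = λ³ + λ² + 6λ
The constant term is 0, so λ = 0 is a root: p(λ) = λ(λ² + λ + 6)
λ² + λ + 6 = 0  ⇒  λ = (-1 ± √((1)² - 4·(6)))/2 = (-1 ± √(-23))/2
  = (-1 + i√23)/2,  (-1 - i√23)/2
Eigenvalues: 0, (-1 + i√23)/2, (-1 - i√23)/2  (≈ 0, -0.5 + 2.398i, -0.5 - 2.398i)
Has complex eigenvalues (not diagonalizable over ℝ).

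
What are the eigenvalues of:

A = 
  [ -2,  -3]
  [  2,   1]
λ = (-1 + i√15)/2, (-1 - i√15)/2  (≈ -0.5 + 1.936i, -0.5 - 1.936i)

tr(A) = -1, det(A) = 4
Characteristic polynomial: λ² - tr(A)λ + det(A) = λ² + λ + 4
λ² + λ + 4 = 0  ⇒  λ = (-1 ± √((1)² - 4·(4)))/2 = (-1 ± √(-15))/2
  = (-1 + i√15)/2,  (-1 - i√15)/2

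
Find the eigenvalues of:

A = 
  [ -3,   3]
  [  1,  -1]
tr(A) = -4, det(A) = 0
Characteristic polynomial: λ² - tr(A)λ + det(A) = λ² + 4λ
λ² + 4λ = λ(λ + 4)

λ = 0, -4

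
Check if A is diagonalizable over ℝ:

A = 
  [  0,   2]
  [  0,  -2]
Yes

tr(A) = -2, det(A) = 0
Characteristic polynomial: λ² - tr(A)λ + det(A) = λ² + 2λ
λ² + 2λ = λ(λ + 2)
Eigenvalues: 0, -2
λ=-2: alg. mult. = 1, geom. mult. = 2 - rank(A - (-2)I) = 2 - 1 = 1
λ=0: alg. mult. = 1, geom. mult. = 2 - rank(A - (0)I) = 2 - 1 = 1
Sum of geometric multiplicities equals n, so A has n independent eigenvectors.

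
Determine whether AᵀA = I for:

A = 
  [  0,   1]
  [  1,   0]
Yes

AᵀA = 
  [  1,   0]
  [  0,   1]
= I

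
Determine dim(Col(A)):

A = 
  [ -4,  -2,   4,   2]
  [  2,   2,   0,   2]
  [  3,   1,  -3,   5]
Row reduce:
R2 → R2 + (1/2)·R1
R3 → R3 + (3/4)·R1
R3 → R3 + (1/2)·R2
REF = 
  [ -4,  -2,   4,   2]
  [  0,   1,   2,   3]
  [  0,   0,   1,   8]
Pivot columns: 1, 2, 3 → 3 pivots.
dim(Col(A)) = number of pivot columns = 3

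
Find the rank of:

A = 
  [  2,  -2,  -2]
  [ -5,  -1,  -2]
Row reduce:
R2 → R2 + (5/2)·R1
REF = 
  [  2,  -2,  -2]
  [  0,  -6,  -7]
Pivot columns: 1, 2 → 2 pivots.

rank(A) = 2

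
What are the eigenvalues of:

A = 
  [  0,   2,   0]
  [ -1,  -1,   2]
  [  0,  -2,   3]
Characteristic polynomial: det(λI - A) = λ³ - 2λ² + 3λ - 6
Testing integer divisors of the constant term: p(2) = 0, so (λ - 2) is a factor:
p(λ) = (λ - 2)(λ² + 3)
λ² + 3 = 0  ⇒  λ = (0 ± √((0)² - 4·(3)))/2 = (0 ± √(-12))/2
  = i√3,  -i√3

λ = 2, i√3, -i√3  (≈ 2, 0 + 1.732i, 0 - 1.732i)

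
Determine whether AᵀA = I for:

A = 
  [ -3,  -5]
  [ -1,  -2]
No

AᵀA = 
  [ 10,  17]
  [ 17,  29]
≠ I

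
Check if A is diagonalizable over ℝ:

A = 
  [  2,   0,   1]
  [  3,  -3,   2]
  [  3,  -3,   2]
Yes

Characteristic polynomial: det(λI - A) = λ³ - λ² - 5λ
The constant term is 0, so λ = 0 is a root: p(λ) = λ(λ² - λ - 5)
λ² - λ - 5 = 0  ⇒  λ = (1 ± √((-1)² - 4·(-5)))/2 = (1 ± √(21))/2
  = (1 + √21)/2,  (1 - √21)/2
Eigenvalues: 0, (1 + √21)/2, (1 - √21)/2  (≈ 0, 2.791, -1.791)
The two irrational eigenvalues are distinct (simple), so each has alg. mult. = geom. mult. = 1.
λ=0: alg. mult. = 1, geom. mult. = 3 - rank(A - (0)I) = 3 - 2 = 1
Sum of geometric multiplicities equals n, so A has n independent eigenvectors.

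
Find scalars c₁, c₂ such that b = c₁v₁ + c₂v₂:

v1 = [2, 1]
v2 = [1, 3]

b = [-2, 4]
c1 = -2, c2 = 2

b = -2·v1 + 2·v2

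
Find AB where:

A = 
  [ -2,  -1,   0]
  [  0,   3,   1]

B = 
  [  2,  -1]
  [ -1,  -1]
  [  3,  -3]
A is 2×3 and B is 3×2, so AB is 2×2. Each entry is (row of A)·(column of B):
AB[1,1] = (-2)(2) + (-1)(-1) + (0)(3) = -3
AB[1,2] = (-2)(-1) + (-1)(-1) + (0)(-3) = 3
AB[2,1] = (0)(2) + (3)(-1) + (1)(3) = 0
AB[2,2] = (0)(-1) + (3)(-1) + (1)(-3) = -6

AB = 
  [ -3,   3]
  [  0,  -6]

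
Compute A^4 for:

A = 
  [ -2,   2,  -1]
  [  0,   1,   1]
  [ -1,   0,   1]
A² = A·A:
A²[1,1] = (-2)(-2) + (2)(0) + (-1)(-1) = 5
A²[1,2] = (-2)(2) + (2)(1) + (-1)(0) = -2
A²[1,3] = (-2)(-1) + (2)(1) + (-1)(1) = 3
A²[2,1] = (0)(-2) + (1)(0) + (1)(-1) = -1
A²[2,2] = (0)(2) + (1)(1) + (1)(0) = 1
A²[2,3] = (0)(-1) + (1)(1) + (1)(1) = 2
A²[3,1] = (-1)(-2) + (0)(0) + (1)(-1) = 1
A²[3,2] = (-1)(2) + (0)(1) + (1)(0) = -2
A²[3,3] = (-1)(-1) + (0)(1) + (1)(1) = 2
A² = 
  [  5,  -2,   3]
  [ -1,   1,   2]
  [  1,  -2,   2]

A^3 = A^2·A:
A^3[1,1] = (5)(-2) + (-2)(0) + (3)(-1) = -13
A^3[1,2] = (5)(2) + (-2)(1) + (3)(0) = 8
A^3[1,3] = (5)(-1) + (-2)(1) + (3)(1) = -4
A^3[2,1] = (-1)(-2) + (1)(0) + (2)(-1) = 0
A^3[2,2] = (-1)(2) + (1)(1) + (2)(0) = -1
A^3[2,3] = (-1)(-1) + (1)(1) + (2)(1) = 4
A^3[3,1] = (1)(-2) + (-2)(0) + (2)(-1) = -4
A^3[3,2] = (1)(2) + (-2)(1) + (2)(0) = 0
A^3[3,3] = (1)(-1) + (-2)(1) + (2)(1) = -1
A^3 = 
  [-13,   8,  -4]
  [  0,  -1,   4]
  [ -4,   0,  -1]

A^4 = A^3·A:
A^4[1,1] = (-13)(-2) + (8)(0) + (-4)(-1) = 30
A^4[1,2] = (-13)(2) + (8)(1) + (-4)(0) = -18
A^4[1,3] = (-13)(-1) + (8)(1) + (-4)(1) = 17
A^4[2,1] = (0)(-2) + (-1)(0) + (4)(-1) = -4
A^4[2,2] = (0)(2) + (-1)(1) + (4)(0) = -1
A^4[2,3] = (0)(-1) + (-1)(1) + (4)(1) = 3
A^4[3,1] = (-4)(-2) + (0)(0) + (-1)(-1) = 9
A^4[3,2] = (-4)(2) + (0)(1) + (-1)(0) = -8
A^4[3,3] = (-4)(-1) + (0)(1) + (-1)(1) = 3
A^4 = 
  [ 30, -18,  17]
  [ -4,  -1,   3]
  [  9,  -8,   3]

Therefore
A^4 = 
  [ 30, -18,  17]
  [ -4,  -1,   3]
  [  9,  -8,   3]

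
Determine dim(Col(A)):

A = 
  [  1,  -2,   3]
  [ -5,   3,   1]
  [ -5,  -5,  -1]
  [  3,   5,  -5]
dim(Col(A)) = 3

Row reduce:
R2 → R2 + (5)·R1
R3 → R3 + (5)·R1
R4 → R4 - (3)·R1
R3 → R3 - (15/7)·R2
R4 → R4 + (11/7)·R2
R4 → R4 + (39/71)·R3
REF = 
  [     1,     -2,      3]
  [     0,     -7,     16]
  [     0,      0, -142/7]
  [     0,      0,      0]
Pivot columns: 1, 2, 3 → 3 pivots.
dim(Col(A)) = number of pivot columns = 3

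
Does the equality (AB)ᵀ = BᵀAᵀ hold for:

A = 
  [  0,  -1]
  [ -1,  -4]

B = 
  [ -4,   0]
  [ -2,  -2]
Yes

(AB)ᵀ = 
  [  2,  12]
  [  2,   8]

BᵀAᵀ = 
  [  2,  12]
  [  2,   8]

Both sides are equal — this is the standard identity (AB)ᵀ = BᵀAᵀ, which holds for all A, B.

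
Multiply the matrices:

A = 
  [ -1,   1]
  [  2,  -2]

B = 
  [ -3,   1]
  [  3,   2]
AB = 
  [  6,   1]
  [-12,  -2]

A is 2×2 and B is 2×2, so AB is 2×2. Each entry is (row of A)·(column of B):
AB[1,1] = (-1)(-3) + (1)(3) = 6
AB[1,2] = (-1)(1) + (1)(2) = 1
AB[2,1] = (2)(-3) + (-2)(3) = -12
AB[2,2] = (2)(1) + (-2)(2) = -2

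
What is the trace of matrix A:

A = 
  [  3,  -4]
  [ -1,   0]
3

tr(A) = 3 + 0 = 3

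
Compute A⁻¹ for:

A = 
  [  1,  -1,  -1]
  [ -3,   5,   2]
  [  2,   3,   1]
det(A) = (1)·((5)(1) - (2)(3)) - (-1)·((-3)(1) - (2)(2)) + (-1)·((-3)(3) - (5)(2))
  = (1)(-1) - (-1)(-7) + (-1)(-19)
  = 11
det(A) = 11 ≠ 0, so A is invertible.

Cofactors Cᵢⱼ = (-1)ⁱ⁺ʲ·Mᵢⱼ:
C = 
  [ -1,   7, -19]
  [ -2,   3,  -5]
  [  3,   1,   2]

adj(A) = Cᵀ:
adj(A) = 
  [ -1,  -2,   3]
  [  7,   3,   1]
  [-19,  -5,   2]

A⁻¹ = (1/11) · adj(A):
A⁻¹ = 
  [ -1/11,  -2/11,   3/11]
  [  7/11,   3/11,   1/11]
  [-19/11,  -5/11,   2/11]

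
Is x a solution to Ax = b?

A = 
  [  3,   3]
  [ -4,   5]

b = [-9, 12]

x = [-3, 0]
Yes

Ax = [-9, 12] = b ✓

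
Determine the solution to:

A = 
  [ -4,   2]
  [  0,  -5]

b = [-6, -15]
x = [3, 3]

Row reduce the augmented matrix [A|b]:
(already in echelon form)
REF = 
  [ -4,   2,  -6]
  [  0,  -5, -15]

Back-substitution:
x₂ = (-15) / (-5) = 3
x₁ = (-6 - (2)(3)) / (-4) = 3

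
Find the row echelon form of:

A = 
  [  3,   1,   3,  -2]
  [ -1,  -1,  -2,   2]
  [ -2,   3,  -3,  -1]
Row operations:
R2 → R2 + (1/3)·R1
R3 → R3 + (2/3)·R1
R3 → R3 + (11/2)·R2

Resulting echelon form:
REF = 
  [    3,     1,     3,    -2]
  [    0,  -2/3,    -1,   4/3]
  [    0,     0, -13/2,     5]

Rank = 3 (number of non-zero pivot rows).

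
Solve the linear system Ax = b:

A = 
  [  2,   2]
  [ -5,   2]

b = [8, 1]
Row reduce the augmented matrix [A|b]:
R2 → R2 + (5/2)·R1
REF = 
  [  2,   2,   8]
  [  0,   7,  21]

Back-substitution:
x₂ = 21 / 7 = 3
x₁ = (8 - (2)(3)) / 2 = 1

x = [1, 3]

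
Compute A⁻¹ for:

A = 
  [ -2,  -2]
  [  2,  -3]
det(A) = (-2)(-3) - (-2)(2) = 10
For a 2×2 matrix, A⁻¹ = (1/det(A)) · [[d, -b], [-c, a]]
    = (1/10) · [[-3, 2], [-2, -2]]

A⁻¹ = 
  [-3/10,   1/5]
  [ -1/5,  -1/5]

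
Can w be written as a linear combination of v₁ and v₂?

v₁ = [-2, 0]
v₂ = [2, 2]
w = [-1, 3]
Yes

Form the augmented matrix and row-reduce:
[v₁|v₂|w] = 
  [ -2,   2,  -1]
  [  0,   2,   3]
(already in echelon form — no row operations needed)

No row of the form [0 0 | nonzero], so the system is consistent. Back-substitution gives c₁ = 2, c₂ = 3/2: w = (2)·v₁ + (3/2)·v₂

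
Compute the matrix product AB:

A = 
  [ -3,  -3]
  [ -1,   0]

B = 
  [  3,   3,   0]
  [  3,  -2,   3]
AB = 
  [-18,  -3,  -9]
  [ -3,  -3,   0]

A is 2×2 and B is 2×3, so AB is 2×3. Each entry is (row of A)·(column of B):
AB[1,1] = (-3)(3) + (-3)(3) = -18
AB[1,2] = (-3)(3) + (-3)(-2) = -3
AB[1,3] = (-3)(0) + (-3)(3) = -9
AB[2,1] = (-1)(3) + (0)(3) = -3
AB[2,2] = (-1)(3) + (0)(-2) = -3
AB[2,3] = (-1)(0) + (0)(3) = 0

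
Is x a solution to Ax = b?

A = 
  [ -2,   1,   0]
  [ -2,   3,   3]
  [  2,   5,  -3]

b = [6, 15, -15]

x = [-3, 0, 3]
Yes

Ax = [6, 15, -15] = b ✓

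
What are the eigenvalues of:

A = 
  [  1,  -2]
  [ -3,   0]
λ = 3, -2

tr(A) = 1, det(A) = -6
Characteristic polynomial: λ² - tr(A)λ + det(A) = λ² - λ - 6
λ² - λ - 6 = (λ + 2)(λ - 3)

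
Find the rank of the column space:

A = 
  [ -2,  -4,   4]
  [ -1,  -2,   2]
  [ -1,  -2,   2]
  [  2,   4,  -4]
Row reduce:
R2 → R2 - (1/2)·R1
R3 → R3 - (1/2)·R1
R4 → R4 + (1)·R1
REF = 
  [ -2,  -4,   4]
  [  0,   0,   0]
  [  0,   0,   0]
  [  0,   0,   0]
Pivot columns: 1 → 1 pivot.
dim(Col(A)) = number of pivot columns = 1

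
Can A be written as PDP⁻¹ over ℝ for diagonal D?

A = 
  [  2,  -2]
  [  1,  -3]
Yes

tr(A) = -1, det(A) = -4
Characteristic polynomial: λ² - tr(A)λ + det(A) = λ² + λ - 4
λ² + λ - 4 = 0  ⇒  λ = (-1 ± √((1)² - 4·(-4)))/2 = (-1 ± √(17))/2
  = (-1 + √17)/2,  (-1 - √17)/2
Eigenvalues: (-1 + √17)/2, (-1 - √17)/2  (≈ 1.562, -2.562)
The two irrational eigenvalues are distinct (simple), so each has alg. mult. = geom. mult. = 1.
Sum of geometric multiplicities equals n, so A has n independent eigenvectors.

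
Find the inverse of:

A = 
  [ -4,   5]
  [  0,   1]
det(A) = (-4)(1) - (5)(0) = -4
For a 2×2 matrix, A⁻¹ = (1/det(A)) · [[d, -b], [-c, a]]
    = (-1/4) · [[1, -5], [0, -4]]

A⁻¹ = 
  [-1/4,  5/4]
  [   0,    1]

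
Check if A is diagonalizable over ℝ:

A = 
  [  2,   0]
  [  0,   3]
Yes

tr(A) = 5, det(A) = 6
Characteristic polynomial: λ² - tr(A)λ + det(A) = λ² - 5λ + 6
λ² - 5λ + 6 = (λ - 2)(λ - 3)
Eigenvalues: 3, 2
λ=2: alg. mult. = 1, geom. mult. = 2 - rank(A - (2)I) = 2 - 1 = 1
λ=3: alg. mult. = 1, geom. mult. = 2 - rank(A - (3)I) = 2 - 1 = 1
Sum of geometric multiplicities equals n, so A has n independent eigenvectors.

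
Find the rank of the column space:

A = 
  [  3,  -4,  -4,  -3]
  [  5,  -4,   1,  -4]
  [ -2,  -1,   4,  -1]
dim(Col(A)) = 3

Row reduce:
R2 → R2 - (5/3)·R1
R3 → R3 + (2/3)·R1
R3 → R3 + (11/8)·R2
REF = 
  [    3,    -4,    -4,    -3]
  [    0,   8/3,  23/3,     1]
  [    0,     0,  95/8, -13/8]
Pivot columns: 1, 2, 3 → 3 pivots.
dim(Col(A)) = number of pivot columns = 3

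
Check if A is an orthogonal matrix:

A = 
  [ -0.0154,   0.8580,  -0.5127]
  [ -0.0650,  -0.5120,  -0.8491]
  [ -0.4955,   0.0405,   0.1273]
No

AᵀA = 
  [  0.2500,   0,   0]
  [  0,   0.9999,   0]
  [  0,   0,   1]
≠ I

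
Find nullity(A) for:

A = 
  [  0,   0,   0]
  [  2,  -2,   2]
nullity(A) = 2

Row reduce:
Swap R1 ↔ R2
REF = 
  [  2,  -2,   2]
  [  0,   0,   0]
Pivot columns: 1 → 1 pivot.
rank(A) = 1, so nullity(A) = 3 - 1 = 2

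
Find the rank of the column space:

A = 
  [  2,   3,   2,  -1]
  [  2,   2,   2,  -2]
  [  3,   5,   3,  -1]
Row reduce:
R2 → R2 - (1)·R1
R3 → R3 - (3/2)·R1
R3 → R3 + (1/2)·R2
REF = 
  [  2,   3,   2,  -1]
  [  0,  -1,   0,  -1]
  [  0,   0,   0,   0]
Pivot columns: 1, 2 → 2 pivots.
dim(Col(A)) = number of pivot columns = 2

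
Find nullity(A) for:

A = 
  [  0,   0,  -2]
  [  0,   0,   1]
nullity(A) = 2

Row reduce:
R2 → R2 + (1/2)·R1
REF = 
  [  0,   0,  -2]
  [  0,   0,   0]
Pivot columns: 3 → 1 pivot.
rank(A) = 1, so nullity(A) = 3 - 1 = 2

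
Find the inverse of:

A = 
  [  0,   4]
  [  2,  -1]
det(A) = (0)(-1) - (4)(2) = -8
For a 2×2 matrix, A⁻¹ = (1/det(A)) · [[d, -b], [-c, a]]
    = (-1/8) · [[-1, -4], [-2, 0]]

A⁻¹ = 
  [1/8, 1/2]
  [1/4,   0]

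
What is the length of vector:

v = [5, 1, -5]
7.141

||v||₂ = √((5)² + (1)² + (-5)²) = √51 = 7.141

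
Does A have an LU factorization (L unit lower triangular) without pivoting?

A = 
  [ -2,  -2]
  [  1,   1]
Yes.
A[1,1] = -2 ≠ 0, so Gaussian elimination proceeds without a row swap: multiplier ℓ₂₁ = (1)/(-2) = -1/2, and U[2,2] = 1 - (-1/2)(-2) = 0.
L = 
  [   1,    0]
  [-1/2,    1]
U = 
  [ -2,  -2]
  [  0,   0]
Check row 2 of LU: [(-1/2)(-2), (-1/2)(-2) + 0] = [1, 1] = row 2 of A ✓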